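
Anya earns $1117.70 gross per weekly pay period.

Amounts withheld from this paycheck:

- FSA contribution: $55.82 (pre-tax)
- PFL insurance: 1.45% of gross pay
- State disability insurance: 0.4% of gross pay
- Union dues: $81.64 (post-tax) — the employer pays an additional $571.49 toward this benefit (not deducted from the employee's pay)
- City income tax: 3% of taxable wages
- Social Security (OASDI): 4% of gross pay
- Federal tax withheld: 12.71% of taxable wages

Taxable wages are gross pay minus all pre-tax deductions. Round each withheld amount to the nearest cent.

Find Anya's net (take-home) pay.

$748.03

FSA contribution: $55.82
Taxable wages = $1117.70 − $55.82 = $1061.88
City income tax: $1061.88 × 0.03 = $31.86
Federal tax withheld: $1061.88 × 0.1271 = $134.96
State disability insurance: $1117.70 × 0.004 = $4.47
PFL insurance: $1117.70 × 0.0145 = $16.21
Social Security (OASDI): $1117.70 × 0.04 = $44.71
Union dues: $81.64
(Employer's $571.49 toward union dues is not withheld from the employee.)
Total deductions = $55.82 + $31.86 + $134.96 + $4.47 + $16.21 + $44.71 + $81.64 = $369.67
Net pay = $1117.70 − $369.67 = $748.03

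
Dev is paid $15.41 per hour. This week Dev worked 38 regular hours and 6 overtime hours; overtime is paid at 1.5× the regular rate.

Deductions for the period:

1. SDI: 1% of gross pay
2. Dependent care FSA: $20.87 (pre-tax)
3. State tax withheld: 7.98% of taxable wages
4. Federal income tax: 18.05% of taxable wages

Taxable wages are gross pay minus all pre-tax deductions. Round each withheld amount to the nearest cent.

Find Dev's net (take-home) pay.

$513.07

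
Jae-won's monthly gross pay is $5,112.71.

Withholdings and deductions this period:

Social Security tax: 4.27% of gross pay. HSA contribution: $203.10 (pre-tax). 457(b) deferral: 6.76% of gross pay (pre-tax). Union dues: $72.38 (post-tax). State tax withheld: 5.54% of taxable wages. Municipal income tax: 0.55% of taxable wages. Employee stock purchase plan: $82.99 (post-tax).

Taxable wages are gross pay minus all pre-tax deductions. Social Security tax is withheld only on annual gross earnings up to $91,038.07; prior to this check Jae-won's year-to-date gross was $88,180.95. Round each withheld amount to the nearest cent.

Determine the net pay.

$4,008.67

HSA contribution: $203.10
457(b) deferral: $5,112.71 × 0.0676 = $345.62
Pre-tax total = $203.10 + $345.62 = $548.72
Taxable wages = $5,112.71 − $548.72 = $4,563.99
Municipal income tax: $4,563.99 × 0.0055 = $25.10
State tax withheld: $4,563.99 × 0.0554 = $252.85
Social Security tax: only $91,038.07 − $88,180.95 = $2,857.12 of this check is subject → $2,857.12 × 0.0427 = $122.00
Employee stock purchase plan: $82.99
Union dues: $72.38
Total deductions = $203.10 + $345.62 + $25.10 + $252.85 + $122.00 + $82.99 + $72.38 = $1,104.04
Net pay = $5,112.71 − $1,104.04 = $4,008.67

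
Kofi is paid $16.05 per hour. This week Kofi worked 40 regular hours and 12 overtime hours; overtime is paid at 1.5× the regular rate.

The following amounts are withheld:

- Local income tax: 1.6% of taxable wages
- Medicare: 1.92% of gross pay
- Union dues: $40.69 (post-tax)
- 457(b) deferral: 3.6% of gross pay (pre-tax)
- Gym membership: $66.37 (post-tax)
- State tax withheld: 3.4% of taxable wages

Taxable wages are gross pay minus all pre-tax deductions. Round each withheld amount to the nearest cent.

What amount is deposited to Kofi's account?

Regular pay: 40 × $16.05 = $642.00
Overtime pay: 12 × $16.05 × 1.5 = $288.90
Gross pay = $642.00 + $288.90 = $930.90
457(b) deferral: $930.90 × 0.036 = $33.51
Taxable wages = $930.90 − $33.51 = $897.39
State tax withheld: $897.39 × 0.034 = $30.51
Local income tax: $897.39 × 0.016 = $14.36
Medicare: $930.90 × 0.0192 = $17.87
Gym membership: $66.37
Union dues: $40.69
Total deductions = $33.51 + $30.51 + $14.36 + $17.87 + $66.37 + $40.69 = $203.31
Net pay = $930.90 − $203.31 = $727.59

$727.59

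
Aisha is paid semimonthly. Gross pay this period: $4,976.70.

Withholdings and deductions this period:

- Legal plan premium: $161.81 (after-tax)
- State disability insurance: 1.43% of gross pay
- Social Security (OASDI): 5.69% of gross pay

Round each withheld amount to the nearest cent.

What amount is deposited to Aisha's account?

$4,460.55

Social Security (OASDI): $4,976.70 × 0.0569 = $283.17
State disability insurance: $4,976.70 × 0.0143 = $71.17
Legal plan premium: $161.81
Total deductions = $283.17 + $71.17 + $161.81 = $516.15
Net pay = $4,976.70 − $516.15 = $4,460.55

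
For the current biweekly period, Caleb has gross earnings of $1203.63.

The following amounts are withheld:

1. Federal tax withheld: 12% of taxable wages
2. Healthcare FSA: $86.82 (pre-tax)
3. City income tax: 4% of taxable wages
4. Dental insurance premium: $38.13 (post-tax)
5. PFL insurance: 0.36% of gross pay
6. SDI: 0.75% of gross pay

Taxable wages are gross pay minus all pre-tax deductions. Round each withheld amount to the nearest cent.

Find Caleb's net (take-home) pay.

Healthcare FSA: $86.82
Taxable wages = $1203.63 − $86.82 = $1116.81
City income tax: $1116.81 × 0.04 = $44.67
Federal tax withheld: $1116.81 × 0.12 = $134.02
SDI: $1203.63 × 0.0075 = $9.03
PFL insurance: $1203.63 × 0.0036 = $4.33
Dental insurance premium: $38.13
Total deductions = $86.82 + $44.67 + $134.02 + $9.03 + $4.33 + $38.13 = $317.00
Net pay = $1203.63 − $317.00 = $886.63

$886.63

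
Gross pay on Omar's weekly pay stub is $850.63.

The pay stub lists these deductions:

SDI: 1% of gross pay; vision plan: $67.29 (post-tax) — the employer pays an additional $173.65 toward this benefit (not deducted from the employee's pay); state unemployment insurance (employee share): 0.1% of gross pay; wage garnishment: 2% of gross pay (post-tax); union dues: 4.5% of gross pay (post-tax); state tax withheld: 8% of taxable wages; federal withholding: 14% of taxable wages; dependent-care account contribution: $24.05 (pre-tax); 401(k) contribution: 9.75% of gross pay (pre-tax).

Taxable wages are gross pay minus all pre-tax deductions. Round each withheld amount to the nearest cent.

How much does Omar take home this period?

401(k) contribution: $850.63 × 0.0975 = $82.94
Dependent-care account contribution: $24.05
Pre-tax total = $82.94 + $24.05 = $106.99
Taxable wages = $850.63 − $106.99 = $743.64
Federal withholding: $743.64 × 0.14 = $104.11
State tax withheld: $743.64 × 0.08 = $59.49
State unemployment insurance (employee share): $850.63 × 0.001 = $0.85
SDI: $850.63 × 0.01 = $8.51
Union dues: $850.63 × 0.045 = $38.28
Wage garnishment: $850.63 × 0.02 = $17.01
Vision plan: $67.29
(Employer's $173.65 toward vision plan is not withheld from the employee.)
Total deductions = $82.94 + $24.05 + $104.11 + $59.49 + $0.85 + $8.51 + $38.28 + $17.01 + $67.29 = $402.53
Net pay = $850.63 − $402.53 = $448.10

$448.10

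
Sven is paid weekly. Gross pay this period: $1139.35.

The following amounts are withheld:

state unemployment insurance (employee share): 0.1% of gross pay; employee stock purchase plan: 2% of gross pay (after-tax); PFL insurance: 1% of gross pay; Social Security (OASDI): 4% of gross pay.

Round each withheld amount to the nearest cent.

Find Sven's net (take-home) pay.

$1058.46

Social Security (OASDI): $1139.35 × 0.04 = $45.57
PFL insurance: $1139.35 × 0.01 = $11.39
State unemployment insurance (employee share): $1139.35 × 0.001 = $1.14
Employee stock purchase plan: $1139.35 × 0.02 = $22.79
Total deductions = $45.57 + $11.39 + $1.14 + $22.79 = $80.89
Net pay = $1139.35 − $80.89 = $1058.46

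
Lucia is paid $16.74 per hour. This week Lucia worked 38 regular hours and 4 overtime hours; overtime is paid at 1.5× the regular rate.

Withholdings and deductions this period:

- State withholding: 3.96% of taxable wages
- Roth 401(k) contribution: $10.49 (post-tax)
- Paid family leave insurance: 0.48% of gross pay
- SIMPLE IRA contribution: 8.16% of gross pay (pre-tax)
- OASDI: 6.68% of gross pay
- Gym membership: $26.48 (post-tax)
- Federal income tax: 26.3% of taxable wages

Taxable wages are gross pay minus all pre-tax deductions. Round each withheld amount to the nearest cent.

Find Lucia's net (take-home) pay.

$382.05

Regular pay: 38 × $16.74 = $636.12
Overtime pay: 4 × $16.74 × 1.5 = $100.44
Gross pay = $636.12 + $100.44 = $736.56
SIMPLE IRA contribution: $736.56 × 0.0816 = $60.10
Taxable wages = $736.56 − $60.10 = $676.46
State withholding: $676.46 × 0.0396 = $26.79
Federal income tax: $676.46 × 0.263 = $177.91
OASDI: $736.56 × 0.0668 = $49.20
Paid family leave insurance: $736.56 × 0.0048 = $3.54
Roth 401(k) contribution: $10.49
Gym membership: $26.48
Total deductions = $60.10 + $26.79 + $177.91 + $49.20 + $3.54 + $10.49 + $26.48 = $354.51
Net pay = $736.56 − $354.51 = $382.05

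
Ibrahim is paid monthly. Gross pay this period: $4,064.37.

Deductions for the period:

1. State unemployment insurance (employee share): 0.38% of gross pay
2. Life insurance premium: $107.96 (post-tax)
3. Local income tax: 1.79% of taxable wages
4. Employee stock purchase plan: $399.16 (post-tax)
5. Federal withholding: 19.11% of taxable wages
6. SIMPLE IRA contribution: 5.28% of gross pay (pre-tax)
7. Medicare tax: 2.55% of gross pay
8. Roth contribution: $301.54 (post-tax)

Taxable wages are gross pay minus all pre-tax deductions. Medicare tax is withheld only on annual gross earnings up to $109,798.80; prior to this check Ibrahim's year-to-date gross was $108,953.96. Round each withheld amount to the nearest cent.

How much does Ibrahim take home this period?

$2,199.53

SIMPLE IRA contribution: $4,064.37 × 0.0528 = $214.60
Taxable wages = $4,064.37 − $214.60 = $3,849.77
Local income tax: $3,849.77 × 0.0179 = $68.91
Federal withholding: $3,849.77 × 0.1911 = $735.69
State unemployment insurance (employee share): $4,064.37 × 0.0038 = $15.44
Medicare tax: only $109,798.80 − $108,953.96 = $844.84 of this check is subject → $844.84 × 0.0255 = $21.54
Roth contribution: $301.54
Employee stock purchase plan: $399.16
Life insurance premium: $107.96
Total deductions = $214.60 + $68.91 + $735.69 + $15.44 + $21.54 + $301.54 + $399.16 + $107.96 = $1,864.84
Net pay = $4,064.37 − $1,864.84 = $2,199.53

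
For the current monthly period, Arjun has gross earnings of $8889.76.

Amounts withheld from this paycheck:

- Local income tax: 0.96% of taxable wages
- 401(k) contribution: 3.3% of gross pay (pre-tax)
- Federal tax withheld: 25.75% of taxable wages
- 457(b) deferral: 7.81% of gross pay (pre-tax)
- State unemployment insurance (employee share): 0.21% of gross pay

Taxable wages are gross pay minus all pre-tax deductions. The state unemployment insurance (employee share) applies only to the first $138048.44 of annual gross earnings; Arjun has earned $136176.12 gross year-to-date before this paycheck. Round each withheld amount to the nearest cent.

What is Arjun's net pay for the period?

401(k) contribution: $8889.76 × 0.033 = $293.36
457(b) deferral: $8889.76 × 0.0781 = $694.29
Pre-tax total = $293.36 + $694.29 = $987.65
Taxable wages = $8889.76 − $987.65 = $7902.11
Local income tax: $7902.11 × 0.0096 = $75.86
Federal tax withheld: $7902.11 × 0.2575 = $2034.79
State unemployment insurance (employee share): only $138048.44 − $136176.12 = $1872.32 of this check is subject → $1872.32 × 0.0021 = $3.93
Total deductions = $293.36 + $694.29 + $75.86 + $2034.79 + $3.93 = $3102.23
Net pay = $8889.76 − $3102.23 = $5787.53

$5787.53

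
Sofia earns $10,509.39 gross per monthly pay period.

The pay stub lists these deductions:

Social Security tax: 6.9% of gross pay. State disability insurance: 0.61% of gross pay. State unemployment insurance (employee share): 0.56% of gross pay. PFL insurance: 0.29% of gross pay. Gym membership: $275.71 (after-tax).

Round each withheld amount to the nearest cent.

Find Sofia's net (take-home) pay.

Social Security tax: $10,509.39 × 0.069 = $725.15
State unemployment insurance (employee share): $10,509.39 × 0.0056 = $58.85
State disability insurance: $10,509.39 × 0.0061 = $64.11
PFL insurance: $10,509.39 × 0.0029 = $30.48
Gym membership: $275.71
Total deductions = $725.15 + $58.85 + $64.11 + $30.48 + $275.71 = $1,154.30
Net pay = $10,509.39 − $1,154.30 = $9,355.09

$9,355.09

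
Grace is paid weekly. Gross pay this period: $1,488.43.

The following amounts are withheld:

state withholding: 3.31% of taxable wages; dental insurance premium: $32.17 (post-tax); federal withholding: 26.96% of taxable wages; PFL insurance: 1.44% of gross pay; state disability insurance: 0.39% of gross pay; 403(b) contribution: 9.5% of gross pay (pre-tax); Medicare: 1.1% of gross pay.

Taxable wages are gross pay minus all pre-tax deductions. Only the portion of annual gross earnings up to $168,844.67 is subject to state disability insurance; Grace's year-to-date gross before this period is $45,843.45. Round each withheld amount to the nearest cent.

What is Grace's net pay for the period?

403(b) contribution: $1,488.43 × 0.095 = $141.40
Taxable wages = $1,488.43 − $141.40 = $1,347.03
Federal withholding: $1,347.03 × 0.2696 = $363.16
State withholding: $1,347.03 × 0.0331 = $44.59
PFL insurance: $1,488.43 × 0.0144 = $21.43
Medicare: $1,488.43 × 0.011 = $16.37
State disability insurance: cap not yet reached, full $1,488.43 is subject → $1,488.43 × 0.0039 = $5.80
Dental insurance premium: $32.17
Total deductions = $141.40 + $363.16 + $44.59 + $21.43 + $16.37 + $5.80 + $32.17 = $624.92
Net pay = $1,488.43 − $624.92 = $863.51

$863.51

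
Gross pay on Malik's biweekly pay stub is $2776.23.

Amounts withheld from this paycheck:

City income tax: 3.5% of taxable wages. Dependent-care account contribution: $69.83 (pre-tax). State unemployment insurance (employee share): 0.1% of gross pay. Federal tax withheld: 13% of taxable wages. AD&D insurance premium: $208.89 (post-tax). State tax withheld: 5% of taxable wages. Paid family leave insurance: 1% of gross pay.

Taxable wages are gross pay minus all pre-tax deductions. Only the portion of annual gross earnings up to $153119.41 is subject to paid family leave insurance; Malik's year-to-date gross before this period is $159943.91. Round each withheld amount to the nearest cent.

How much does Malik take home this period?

$1912.86

Dependent-care account contribution: $69.83
Taxable wages = $2776.23 − $69.83 = $2706.40
City income tax: $2706.40 × 0.035 = $94.72
Federal tax withheld: $2706.40 × 0.13 = $351.83
State tax withheld: $2706.40 × 0.05 = $135.32
Paid family leave insurance: annual cap $153119.41 already reached (YTD $159943.91), so $0.00
State unemployment insurance (employee share): $2776.23 × 0.001 = $2.78
AD&D insurance premium: $208.89
Total deductions = $69.83 + $94.72 + $351.83 + $135.32 + $0.00 + $2.78 + $208.89 = $863.37
Net pay = $2776.23 − $863.37 = $1912.86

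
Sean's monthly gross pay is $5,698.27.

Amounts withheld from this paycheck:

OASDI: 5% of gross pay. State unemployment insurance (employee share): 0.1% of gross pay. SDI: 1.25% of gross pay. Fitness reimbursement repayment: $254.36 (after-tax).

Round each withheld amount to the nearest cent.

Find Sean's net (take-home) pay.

$5,082.07

OASDI: $5,698.27 × 0.05 = $284.91
SDI: $5,698.27 × 0.0125 = $71.23
State unemployment insurance (employee share): $5,698.27 × 0.001 = $5.70
Fitness reimbursement repayment: $254.36
Total deductions = $284.91 + $71.23 + $5.70 + $254.36 = $616.20
Net pay = $5,698.27 − $616.20 = $5,082.07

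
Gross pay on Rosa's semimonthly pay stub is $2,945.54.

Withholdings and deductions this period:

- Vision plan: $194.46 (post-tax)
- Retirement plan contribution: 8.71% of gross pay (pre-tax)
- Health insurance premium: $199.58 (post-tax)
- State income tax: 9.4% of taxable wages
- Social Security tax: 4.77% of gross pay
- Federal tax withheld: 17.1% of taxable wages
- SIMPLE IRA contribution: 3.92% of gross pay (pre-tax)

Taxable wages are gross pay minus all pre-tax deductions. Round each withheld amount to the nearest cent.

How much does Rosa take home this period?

$1,356.99

Retirement plan contribution: $2,945.54 × 0.0871 = $256.56
SIMPLE IRA contribution: $2,945.54 × 0.0392 = $115.47
Pre-tax total = $256.56 + $115.47 = $372.03
Taxable wages = $2,945.54 − $372.03 = $2,573.51
State income tax: $2,573.51 × 0.094 = $241.91
Federal tax withheld: $2,573.51 × 0.171 = $440.07
Social Security tax: $2,945.54 × 0.0477 = $140.50
Health insurance premium: $199.58
Vision plan: $194.46
Total deductions = $256.56 + $115.47 + $241.91 + $440.07 + $140.50 + $199.58 + $194.46 = $1,588.55
Net pay = $2,945.54 − $1,588.55 = $1,356.99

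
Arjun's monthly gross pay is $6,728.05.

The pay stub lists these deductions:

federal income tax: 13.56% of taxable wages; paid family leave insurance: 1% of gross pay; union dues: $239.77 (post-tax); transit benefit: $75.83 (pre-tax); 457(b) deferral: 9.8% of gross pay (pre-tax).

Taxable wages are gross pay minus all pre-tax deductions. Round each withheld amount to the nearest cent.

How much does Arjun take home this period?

457(b) deferral: $6,728.05 × 0.098 = $659.35
Transit benefit: $75.83
Pre-tax total = $659.35 + $75.83 = $735.18
Taxable wages = $6,728.05 − $735.18 = $5,992.87
Federal income tax: $5,992.87 × 0.1356 = $812.63
Paid family leave insurance: $6,728.05 × 0.01 = $67.28
Union dues: $239.77
Total deductions = $659.35 + $75.83 + $812.63 + $67.28 + $239.77 = $1,854.86
Net pay = $6,728.05 − $1,854.86 = $4,873.19

$4,873.19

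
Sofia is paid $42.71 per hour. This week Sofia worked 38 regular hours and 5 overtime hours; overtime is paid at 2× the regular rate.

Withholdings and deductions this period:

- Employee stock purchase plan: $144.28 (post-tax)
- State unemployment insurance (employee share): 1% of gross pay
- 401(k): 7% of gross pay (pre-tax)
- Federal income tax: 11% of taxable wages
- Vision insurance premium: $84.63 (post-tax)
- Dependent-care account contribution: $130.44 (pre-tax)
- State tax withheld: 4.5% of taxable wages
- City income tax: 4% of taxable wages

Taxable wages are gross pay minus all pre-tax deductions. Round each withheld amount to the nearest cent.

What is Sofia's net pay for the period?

$1180.37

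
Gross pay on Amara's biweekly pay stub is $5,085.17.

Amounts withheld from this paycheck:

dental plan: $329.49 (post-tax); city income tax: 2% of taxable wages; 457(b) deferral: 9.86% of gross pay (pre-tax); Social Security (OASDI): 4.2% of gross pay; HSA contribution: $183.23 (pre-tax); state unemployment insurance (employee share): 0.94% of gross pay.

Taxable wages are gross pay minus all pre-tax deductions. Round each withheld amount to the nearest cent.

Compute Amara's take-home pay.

HSA contribution: $183.23
457(b) deferral: $5,085.17 × 0.0986 = $501.40
Pre-tax total = $183.23 + $501.40 = $684.63
Taxable wages = $5,085.17 − $684.63 = $4,400.54
City income tax: $4,400.54 × 0.02 = $88.01
Social Security (OASDI): $5,085.17 × 0.042 = $213.58
State unemployment insurance (employee share): $5,085.17 × 0.0094 = $47.80
Dental plan: $329.49
Total deductions = $183.23 + $501.40 + $88.01 + $213.58 + $47.80 + $329.49 = $1,363.51
Net pay = $5,085.17 − $1,363.51 = $3,721.66

$3,721.66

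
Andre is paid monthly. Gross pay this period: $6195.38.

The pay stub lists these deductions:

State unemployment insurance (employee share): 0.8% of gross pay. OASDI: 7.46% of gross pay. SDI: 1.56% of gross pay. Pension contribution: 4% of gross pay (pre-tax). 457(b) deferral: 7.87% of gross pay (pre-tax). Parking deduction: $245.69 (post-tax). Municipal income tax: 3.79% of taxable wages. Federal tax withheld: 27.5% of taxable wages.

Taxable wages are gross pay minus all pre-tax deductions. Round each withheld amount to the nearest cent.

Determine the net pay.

$2897.48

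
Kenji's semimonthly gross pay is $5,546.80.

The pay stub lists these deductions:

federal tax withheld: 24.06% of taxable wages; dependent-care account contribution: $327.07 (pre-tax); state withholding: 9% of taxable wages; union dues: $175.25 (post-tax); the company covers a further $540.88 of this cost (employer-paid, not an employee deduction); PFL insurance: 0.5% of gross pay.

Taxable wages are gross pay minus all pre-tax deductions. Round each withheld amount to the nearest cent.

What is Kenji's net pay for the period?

$3,291.10

Dependent-care account contribution: $327.07
Taxable wages = $5,546.80 − $327.07 = $5,219.73
Federal tax withheld: $5,219.73 × 0.2406 = $1,255.87
State withholding: $5,219.73 × 0.09 = $469.78
PFL insurance: $5,546.80 × 0.005 = $27.73
Union dues: $175.25
(Employer's $540.88 toward union dues is not withheld from the employee.)
Total deductions = $327.07 + $1,255.87 + $469.78 + $27.73 + $175.25 = $2,255.70
Net pay = $5,546.80 − $2,255.70 = $3,291.10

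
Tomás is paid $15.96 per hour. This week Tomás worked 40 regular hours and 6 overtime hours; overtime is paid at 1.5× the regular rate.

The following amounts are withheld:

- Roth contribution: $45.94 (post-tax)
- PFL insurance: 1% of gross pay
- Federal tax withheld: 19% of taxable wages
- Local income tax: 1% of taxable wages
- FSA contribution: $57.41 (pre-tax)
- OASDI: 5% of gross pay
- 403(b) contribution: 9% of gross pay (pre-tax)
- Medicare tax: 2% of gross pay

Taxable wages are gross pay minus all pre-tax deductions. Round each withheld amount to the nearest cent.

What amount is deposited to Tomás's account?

Regular pay: 40 × $15.96 = $638.40
Overtime pay: 6 × $15.96 × 1.5 = $143.64
Gross pay = $638.40 + $143.64 = $782.04
FSA contribution: $57.41
403(b) contribution: $782.04 × 0.09 = $70.38
Pre-tax total = $57.41 + $70.38 = $127.79
Taxable wages = $782.04 − $127.79 = $654.25
Federal tax withheld: $654.25 × 0.19 = $124.31
Local income tax: $654.25 × 0.01 = $6.54
PFL insurance: $782.04 × 0.01 = $7.82
Medicare tax: $782.04 × 0.02 = $15.64
OASDI: $782.04 × 0.05 = $39.10
Roth contribution: $45.94
Total deductions = $57.41 + $70.38 + $124.31 + $6.54 + $7.82 + $15.64 + $39.10 + $45.94 = $367.14
Net pay = $782.04 − $367.14 = $414.90

$414.90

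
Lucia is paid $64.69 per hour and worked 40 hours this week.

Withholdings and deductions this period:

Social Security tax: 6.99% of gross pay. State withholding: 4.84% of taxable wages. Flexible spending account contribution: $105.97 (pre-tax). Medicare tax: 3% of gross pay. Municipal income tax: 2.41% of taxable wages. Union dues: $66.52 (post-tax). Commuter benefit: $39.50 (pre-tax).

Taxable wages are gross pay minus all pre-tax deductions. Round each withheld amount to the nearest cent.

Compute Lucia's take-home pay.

Gross pay: 40 × $64.69 = $2,587.60
Commuter benefit: $39.50
Flexible spending account contribution: $105.97
Pre-tax total = $39.50 + $105.97 = $145.47
Taxable wages = $2,587.60 − $145.47 = $2,442.13
State withholding: $2,442.13 × 0.0484 = $118.20
Municipal income tax: $2,442.13 × 0.0241 = $58.86
Social Security tax: $2,587.60 × 0.0699 = $180.87
Medicare tax: $2,587.60 × 0.03 = $77.63
Union dues: $66.52
Total deductions = $39.50 + $105.97 + $118.20 + $58.86 + $180.87 + $77.63 + $66.52 = $647.55
Net pay = $2,587.60 − $647.55 = $1,940.05

$1,940.05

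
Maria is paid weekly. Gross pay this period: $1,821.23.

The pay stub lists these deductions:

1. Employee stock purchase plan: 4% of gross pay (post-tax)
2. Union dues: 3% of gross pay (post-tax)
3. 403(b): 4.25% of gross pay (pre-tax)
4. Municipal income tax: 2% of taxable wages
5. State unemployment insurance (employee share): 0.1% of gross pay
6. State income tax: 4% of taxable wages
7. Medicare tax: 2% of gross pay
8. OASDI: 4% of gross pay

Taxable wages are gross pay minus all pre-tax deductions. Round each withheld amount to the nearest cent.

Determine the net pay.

$1,400.62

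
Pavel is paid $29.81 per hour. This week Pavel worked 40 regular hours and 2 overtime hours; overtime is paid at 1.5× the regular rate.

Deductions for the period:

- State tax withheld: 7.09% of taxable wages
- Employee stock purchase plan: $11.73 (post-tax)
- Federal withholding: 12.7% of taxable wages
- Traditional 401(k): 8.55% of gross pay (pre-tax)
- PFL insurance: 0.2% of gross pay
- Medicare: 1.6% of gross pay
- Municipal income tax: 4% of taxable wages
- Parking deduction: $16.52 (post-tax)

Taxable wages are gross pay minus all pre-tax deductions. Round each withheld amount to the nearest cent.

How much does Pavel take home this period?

Regular pay: 40 × $29.81 = $1,192.40
Overtime pay: 2 × $29.81 × 1.5 = $89.43
Gross pay = $1,192.40 + $89.43 = $1,281.83
Traditional 401(k): $1,281.83 × 0.0855 = $109.60
Taxable wages = $1,281.83 − $109.60 = $1,172.23
Municipal income tax: $1,172.23 × 0.04 = $46.89
State tax withheld: $1,172.23 × 0.0709 = $83.11
Federal withholding: $1,172.23 × 0.127 = $148.87
Medicare: $1,281.83 × 0.016 = $20.51
PFL insurance: $1,281.83 × 0.002 = $2.56
Parking deduction: $16.52
Employee stock purchase plan: $11.73
Total deductions = $109.60 + $46.89 + $83.11 + $148.87 + $20.51 + $2.56 + $16.52 + $11.73 = $439.79
Net pay = $1,281.83 − $439.79 = $842.04

$842.04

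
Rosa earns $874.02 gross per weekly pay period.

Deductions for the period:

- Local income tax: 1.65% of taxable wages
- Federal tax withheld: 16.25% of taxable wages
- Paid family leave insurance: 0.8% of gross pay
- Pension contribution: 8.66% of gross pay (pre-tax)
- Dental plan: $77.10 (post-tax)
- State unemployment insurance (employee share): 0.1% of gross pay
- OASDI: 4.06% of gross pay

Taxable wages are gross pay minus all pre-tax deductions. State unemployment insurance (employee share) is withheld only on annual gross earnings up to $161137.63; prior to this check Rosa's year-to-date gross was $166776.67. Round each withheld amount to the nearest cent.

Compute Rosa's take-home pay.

$535.85

Pension contribution: $874.02 × 0.0866 = $75.69
Taxable wages = $874.02 − $75.69 = $798.33
Federal tax withheld: $798.33 × 0.1625 = $129.73
Local income tax: $798.33 × 0.0165 = $13.17
State unemployment insurance (employee share): annual cap $161137.63 already reached (YTD $166776.67), so $0.00
OASDI: $874.02 × 0.0406 = $35.49
Paid family leave insurance: $874.02 × 0.008 = $6.99
Dental plan: $77.10
Total deductions = $75.69 + $129.73 + $13.17 + $0.00 + $35.49 + $6.99 + $77.10 = $338.17
Net pay = $874.02 − $338.17 = $535.85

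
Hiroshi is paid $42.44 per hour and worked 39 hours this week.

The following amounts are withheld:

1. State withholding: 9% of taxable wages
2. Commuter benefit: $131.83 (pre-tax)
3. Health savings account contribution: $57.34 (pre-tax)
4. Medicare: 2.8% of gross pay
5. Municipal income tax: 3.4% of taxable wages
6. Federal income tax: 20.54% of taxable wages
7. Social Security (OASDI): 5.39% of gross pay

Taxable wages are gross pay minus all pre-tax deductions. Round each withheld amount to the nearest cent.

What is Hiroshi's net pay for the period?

$847.55

Gross pay: 39 × $42.44 = $1655.16
Health savings account contribution: $57.34
Commuter benefit: $131.83
Pre-tax total = $57.34 + $131.83 = $189.17
Taxable wages = $1655.16 − $189.17 = $1465.99
State withholding: $1465.99 × 0.09 = $131.94
Municipal income tax: $1465.99 × 0.034 = $49.84
Federal income tax: $1465.99 × 0.2054 = $301.11
Medicare: $1655.16 × 0.028 = $46.34
Social Security (OASDI): $1655.16 × 0.0539 = $89.21
Total deductions = $57.34 + $131.83 + $131.94 + $49.84 + $301.11 + $46.34 + $89.21 = $807.61
Net pay = $1655.16 − $807.61 = $847.55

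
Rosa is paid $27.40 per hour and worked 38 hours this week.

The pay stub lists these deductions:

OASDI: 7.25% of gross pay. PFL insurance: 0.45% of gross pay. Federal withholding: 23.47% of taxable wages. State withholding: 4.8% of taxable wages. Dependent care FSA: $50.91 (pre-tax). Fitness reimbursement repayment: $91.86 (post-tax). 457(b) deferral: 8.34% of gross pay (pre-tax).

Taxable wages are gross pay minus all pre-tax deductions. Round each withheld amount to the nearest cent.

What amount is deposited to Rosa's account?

$476.00

Gross pay: 38 × $27.40 = $1,041.20
Dependent care FSA: $50.91
457(b) deferral: $1,041.20 × 0.0834 = $86.84
Pre-tax total = $50.91 + $86.84 = $137.75
Taxable wages = $1,041.20 − $137.75 = $903.45
Federal withholding: $903.45 × 0.2347 = $212.04
State withholding: $903.45 × 0.048 = $43.37
PFL insurance: $1,041.20 × 0.0045 = $4.69
OASDI: $1,041.20 × 0.0725 = $75.49
Fitness reimbursement repayment: $91.86
Total deductions = $50.91 + $86.84 + $212.04 + $43.37 + $4.69 + $75.49 + $91.86 = $565.20
Net pay = $1,041.20 − $565.20 = $476.00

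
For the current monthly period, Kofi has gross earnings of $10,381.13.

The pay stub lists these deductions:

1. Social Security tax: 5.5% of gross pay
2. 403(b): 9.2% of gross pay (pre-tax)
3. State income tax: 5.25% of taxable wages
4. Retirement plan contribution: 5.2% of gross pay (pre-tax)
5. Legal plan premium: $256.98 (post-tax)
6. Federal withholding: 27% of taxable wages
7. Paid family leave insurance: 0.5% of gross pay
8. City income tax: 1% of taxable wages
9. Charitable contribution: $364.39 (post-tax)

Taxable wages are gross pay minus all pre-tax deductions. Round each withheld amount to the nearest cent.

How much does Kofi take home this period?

$4,687.33

403(b): $10,381.13 × 0.092 = $955.06
Retirement plan contribution: $10,381.13 × 0.052 = $539.82
Pre-tax total = $955.06 + $539.82 = $1,494.88
Taxable wages = $10,381.13 − $1,494.88 = $8,886.25
City income tax: $8,886.25 × 0.01 = $88.86
Federal withholding: $8,886.25 × 0.27 = $2,399.29
State income tax: $8,886.25 × 0.0525 = $466.53
Social Security tax: $10,381.13 × 0.055 = $570.96
Paid family leave insurance: $10,381.13 × 0.005 = $51.91
Charitable contribution: $364.39
Legal plan premium: $256.98
Total deductions = $955.06 + $539.82 + $88.86 + $2,399.29 + $466.53 + $570.96 + $51.91 + $364.39 + $256.98 = $5,693.80
Net pay = $10,381.13 − $5,693.80 = $4,687.33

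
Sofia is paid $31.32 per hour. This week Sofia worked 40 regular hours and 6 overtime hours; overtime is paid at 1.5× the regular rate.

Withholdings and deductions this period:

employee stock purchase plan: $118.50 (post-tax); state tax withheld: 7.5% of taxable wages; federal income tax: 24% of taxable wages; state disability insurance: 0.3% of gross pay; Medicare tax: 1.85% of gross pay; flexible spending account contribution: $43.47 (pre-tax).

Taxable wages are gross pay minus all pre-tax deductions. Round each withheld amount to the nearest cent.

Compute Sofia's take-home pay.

$869.99

Regular pay: 40 × $31.32 = $1,252.80
Overtime pay: 6 × $31.32 × 1.5 = $281.88
Gross pay = $1,252.80 + $281.88 = $1,534.68
Flexible spending account contribution: $43.47
Taxable wages = $1,534.68 − $43.47 = $1,491.21
State tax withheld: $1,491.21 × 0.075 = $111.84
Federal income tax: $1,491.21 × 0.24 = $357.89
Medicare tax: $1,534.68 × 0.0185 = $28.39
State disability insurance: $1,534.68 × 0.003 = $4.60
Employee stock purchase plan: $118.50
Total deductions = $43.47 + $111.84 + $357.89 + $28.39 + $4.60 + $118.50 = $664.69
Net pay = $1,534.68 − $664.69 = $869.99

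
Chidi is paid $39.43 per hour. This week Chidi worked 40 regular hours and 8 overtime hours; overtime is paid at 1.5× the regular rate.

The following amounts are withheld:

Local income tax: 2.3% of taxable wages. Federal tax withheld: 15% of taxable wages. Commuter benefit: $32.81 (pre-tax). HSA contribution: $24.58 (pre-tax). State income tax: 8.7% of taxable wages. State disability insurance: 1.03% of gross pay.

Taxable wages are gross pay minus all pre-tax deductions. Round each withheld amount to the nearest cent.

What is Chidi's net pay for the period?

Regular pay: 40 × $39.43 = $1,577.20
Overtime pay: 8 × $39.43 × 1.5 = $473.16
Gross pay = $1,577.20 + $473.16 = $2,050.36
HSA contribution: $24.58
Commuter benefit: $32.81
Pre-tax total = $24.58 + $32.81 = $57.39
Taxable wages = $2,050.36 − $57.39 = $1,992.97
Federal tax withheld: $1,992.97 × 0.15 = $298.95
State income tax: $1,992.97 × 0.087 = $173.39
Local income tax: $1,992.97 × 0.023 = $45.84
State disability insurance: $2,050.36 × 0.0103 = $21.12
Total deductions = $24.58 + $32.81 + $298.95 + $173.39 + $45.84 + $21.12 = $596.69
Net pay = $2,050.36 − $596.69 = $1,453.67

$1,453.67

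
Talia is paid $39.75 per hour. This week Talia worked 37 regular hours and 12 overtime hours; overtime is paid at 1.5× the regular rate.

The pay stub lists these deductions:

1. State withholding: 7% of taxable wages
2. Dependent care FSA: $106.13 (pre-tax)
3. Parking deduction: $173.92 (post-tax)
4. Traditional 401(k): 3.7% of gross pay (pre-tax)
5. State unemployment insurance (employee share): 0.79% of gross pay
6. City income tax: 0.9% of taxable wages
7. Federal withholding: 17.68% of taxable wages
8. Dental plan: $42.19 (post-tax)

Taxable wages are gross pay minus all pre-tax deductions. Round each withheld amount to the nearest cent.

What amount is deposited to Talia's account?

$1,254.45

Regular pay: 37 × $39.75 = $1,470.75
Overtime pay: 12 × $39.75 × 1.5 = $715.50
Gross pay = $1,470.75 + $715.50 = $2,186.25
Dependent care FSA: $106.13
Traditional 401(k): $2,186.25 × 0.037 = $80.89
Pre-tax total = $106.13 + $80.89 = $187.02
Taxable wages = $2,186.25 − $187.02 = $1,999.23
Federal withholding: $1,999.23 × 0.1768 = $353.46
City income tax: $1,999.23 × 0.009 = $17.99
State withholding: $1,999.23 × 0.07 = $139.95
State unemployment insurance (employee share): $2,186.25 × 0.0079 = $17.27
Dental plan: $42.19
Parking deduction: $173.92
Total deductions = $106.13 + $80.89 + $353.46 + $17.99 + $139.95 + $17.27 + $42.19 + $173.92 = $931.80
Net pay = $2,186.25 − $931.80 = $1,254.45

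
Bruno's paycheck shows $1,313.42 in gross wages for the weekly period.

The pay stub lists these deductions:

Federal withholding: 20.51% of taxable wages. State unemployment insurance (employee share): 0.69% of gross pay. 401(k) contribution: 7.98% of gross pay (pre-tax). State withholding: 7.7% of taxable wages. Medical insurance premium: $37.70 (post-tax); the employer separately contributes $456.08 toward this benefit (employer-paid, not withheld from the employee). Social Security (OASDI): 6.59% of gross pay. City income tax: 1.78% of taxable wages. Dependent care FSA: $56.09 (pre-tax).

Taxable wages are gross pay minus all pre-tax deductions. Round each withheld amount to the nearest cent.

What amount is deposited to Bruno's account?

Dependent care FSA: $56.09
401(k) contribution: $1,313.42 × 0.0798 = $104.81
Pre-tax total = $56.09 + $104.81 = $160.90
Taxable wages = $1,313.42 − $160.90 = $1,152.52
State withholding: $1,152.52 × 0.077 = $88.74
Federal withholding: $1,152.52 × 0.2051 = $236.38
City income tax: $1,152.52 × 0.0178 = $20.51
State unemployment insurance (employee share): $1,313.42 × 0.0069 = $9.06
Social Security (OASDI): $1,313.42 × 0.0659 = $86.55
Medical insurance premium: $37.70
(Employer's $456.08 toward medical insurance premium is not withheld from the employee.)
Total deductions = $56.09 + $104.81 + $88.74 + $236.38 + $20.51 + $9.06 + $86.55 + $37.70 = $639.84
Net pay = $1,313.42 − $639.84 = $673.58

$673.58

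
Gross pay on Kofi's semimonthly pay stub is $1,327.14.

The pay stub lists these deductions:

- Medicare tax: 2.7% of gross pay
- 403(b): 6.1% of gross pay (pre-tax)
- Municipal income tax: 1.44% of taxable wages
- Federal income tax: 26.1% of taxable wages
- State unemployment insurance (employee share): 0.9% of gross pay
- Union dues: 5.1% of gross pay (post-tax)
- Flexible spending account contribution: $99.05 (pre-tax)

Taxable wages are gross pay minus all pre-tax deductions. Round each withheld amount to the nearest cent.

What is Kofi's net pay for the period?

$715.76

403(b): $1,327.14 × 0.061 = $80.96
Flexible spending account contribution: $99.05
Pre-tax total = $80.96 + $99.05 = $180.01
Taxable wages = $1,327.14 − $180.01 = $1,147.13
Municipal income tax: $1,147.13 × 0.0144 = $16.52
Federal income tax: $1,147.13 × 0.261 = $299.40
Medicare tax: $1,327.14 × 0.027 = $35.83
State unemployment insurance (employee share): $1,327.14 × 0.009 = $11.94
Union dues: $1,327.14 × 0.051 = $67.68
Total deductions = $80.96 + $99.05 + $16.52 + $299.40 + $35.83 + $11.94 + $67.68 = $611.38
Net pay = $1,327.14 − $611.38 = $715.76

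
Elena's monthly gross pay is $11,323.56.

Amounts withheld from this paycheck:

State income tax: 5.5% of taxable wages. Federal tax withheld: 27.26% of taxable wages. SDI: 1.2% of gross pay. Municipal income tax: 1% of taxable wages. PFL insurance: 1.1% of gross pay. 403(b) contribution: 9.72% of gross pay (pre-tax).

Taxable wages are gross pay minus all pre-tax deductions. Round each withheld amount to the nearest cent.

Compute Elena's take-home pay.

403(b) contribution: $11,323.56 × 0.0972 = $1,100.65
Taxable wages = $11,323.56 − $1,100.65 = $10,222.91
State income tax: $10,222.91 × 0.055 = $562.26
Municipal income tax: $10,222.91 × 0.01 = $102.23
Federal tax withheld: $10,222.91 × 0.2726 = $2,786.77
SDI: $11,323.56 × 0.012 = $135.88
PFL insurance: $11,323.56 × 0.011 = $124.56
Total deductions = $1,100.65 + $562.26 + $102.23 + $2,786.77 + $135.88 + $124.56 = $4,812.35
Net pay = $11,323.56 − $4,812.35 = $6,511.21

$6,511.21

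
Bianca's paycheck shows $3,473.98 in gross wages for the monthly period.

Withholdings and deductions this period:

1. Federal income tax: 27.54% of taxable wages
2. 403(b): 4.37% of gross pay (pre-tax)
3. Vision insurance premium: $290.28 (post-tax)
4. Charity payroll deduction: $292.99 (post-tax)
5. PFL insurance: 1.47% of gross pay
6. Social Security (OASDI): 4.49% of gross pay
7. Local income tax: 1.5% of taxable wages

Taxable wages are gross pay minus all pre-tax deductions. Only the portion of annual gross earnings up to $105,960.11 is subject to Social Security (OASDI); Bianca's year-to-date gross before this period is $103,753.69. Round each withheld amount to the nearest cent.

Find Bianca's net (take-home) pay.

$1,624.00

403(b): $3,473.98 × 0.0437 = $151.81
Taxable wages = $3,473.98 − $151.81 = $3,322.17
Local income tax: $3,322.17 × 0.015 = $49.83
Federal income tax: $3,322.17 × 0.2754 = $914.93
PFL insurance: $3,473.98 × 0.0147 = $51.07
Social Security (OASDI): only $105,960.11 − $103,753.69 = $2,206.42 of this check is subject → $2,206.42 × 0.0449 = $99.07
Vision insurance premium: $290.28
Charity payroll deduction: $292.99
Total deductions = $151.81 + $49.83 + $914.93 + $51.07 + $99.07 + $290.28 + $292.99 = $1,849.98
Net pay = $3,473.98 − $1,849.98 = $1,624.00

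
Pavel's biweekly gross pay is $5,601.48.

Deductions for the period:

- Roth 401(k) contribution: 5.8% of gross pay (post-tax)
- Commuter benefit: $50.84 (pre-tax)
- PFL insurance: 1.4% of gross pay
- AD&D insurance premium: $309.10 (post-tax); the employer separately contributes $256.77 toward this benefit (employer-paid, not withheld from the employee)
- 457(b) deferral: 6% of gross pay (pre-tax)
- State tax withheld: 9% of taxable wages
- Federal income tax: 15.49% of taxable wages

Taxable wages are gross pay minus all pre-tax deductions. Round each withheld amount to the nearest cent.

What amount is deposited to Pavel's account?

Commuter benefit: $50.84
457(b) deferral: $5,601.48 × 0.06 = $336.09
Pre-tax total = $50.84 + $336.09 = $386.93
Taxable wages = $5,601.48 − $386.93 = $5,214.55
State tax withheld: $5,214.55 × 0.09 = $469.31
Federal income tax: $5,214.55 × 0.1549 = $807.73
PFL insurance: $5,601.48 × 0.014 = $78.42
AD&D insurance premium: $309.10
Roth 401(k) contribution: $5,601.48 × 0.058 = $324.89
(Employer's $256.77 toward AD&D insurance premium is not withheld from the employee.)
Total deductions = $50.84 + $336.09 + $469.31 + $807.73 + $78.42 + $309.10 + $324.89 = $2,376.38
Net pay = $5,601.48 − $2,376.38 = $3,225.10

$3,225.10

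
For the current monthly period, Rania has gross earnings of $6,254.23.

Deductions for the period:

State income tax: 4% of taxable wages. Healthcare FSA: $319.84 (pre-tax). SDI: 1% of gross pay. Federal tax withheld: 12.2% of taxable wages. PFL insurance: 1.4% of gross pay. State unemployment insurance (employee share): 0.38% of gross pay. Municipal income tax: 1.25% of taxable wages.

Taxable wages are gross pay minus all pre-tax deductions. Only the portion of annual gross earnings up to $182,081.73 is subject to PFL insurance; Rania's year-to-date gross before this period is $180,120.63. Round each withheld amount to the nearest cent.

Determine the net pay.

$4,785.06

Healthcare FSA: $319.84
Taxable wages = $6,254.23 − $319.84 = $5,934.39
Federal tax withheld: $5,934.39 × 0.122 = $724.00
Municipal income tax: $5,934.39 × 0.0125 = $74.18
State income tax: $5,934.39 × 0.04 = $237.38
PFL insurance: only $182,081.73 − $180,120.63 = $1,961.10 of this check is subject → $1,961.10 × 0.014 = $27.46
State unemployment insurance (employee share): $6,254.23 × 0.0038 = $23.77
SDI: $6,254.23 × 0.01 = $62.54
Total deductions = $319.84 + $724.00 + $74.18 + $237.38 + $27.46 + $23.77 + $62.54 = $1,469.17
Net pay = $6,254.23 − $1,469.17 = $4,785.06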